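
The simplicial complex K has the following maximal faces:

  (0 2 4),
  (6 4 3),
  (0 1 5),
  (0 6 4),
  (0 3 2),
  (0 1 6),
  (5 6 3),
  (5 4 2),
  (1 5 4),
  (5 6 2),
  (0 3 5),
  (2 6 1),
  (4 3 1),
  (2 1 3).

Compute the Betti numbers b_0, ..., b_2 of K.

b_0 = 1, b_1 = 2, b_2 = 1.

Order the vertices as 0 < 1 < 2 < 3 < 4 < 5 < 6. Listing each simplex with vertices in this order, K has dimension 2 with simplices:

  0-simplices (7): [0], [1], [2], [3], [4], [5], [6]
  1-simplices (21): [0,1], [0,2], [0,3], [0,4], [0,5], [0,6], [1,2], [1,3], [1,4], [1,5], [1,6], [2,3], [2,4], [2,5], [2,6], [3,4], [3,5], [3,6], [4,5], [4,6], [5,6]
  2-simplices (14): [0,1,5], [0,1,6], [0,2,3], [0,2,4], [0,3,5], [0,4,6], [1,2,3], [1,2,6], [1,3,4], [1,4,5], [2,4,5], [2,5,6], [3,4,6], [3,5,6]

giving chain groups C_0 ≅ Z^7, C_1 ≅ Z^21, C_2 ≅ Z^14.

∂_1: C_1 → C_0 maps an edge to its endpoints' difference, ∂[p,q] = q − p.
The resulting 7×21 matrix has rank 6, and its Smith normal form has invariant factors (1,1,1,1,1,1).

∂_2: C_2 → C_1 acts by ∂[p,q,r] = [q,r] − [p,r] + [p,q]. For instance
  ∂[2,5,6] = [5,6] − [2,6] + [2,5],
  ∂[1,2,3] = [2,3] − [1,3] + [1,2].
The resulting 21×14 matrix has rank 13, and its Smith normal form has invariant factors (1,1,1,1,1,1,1,1,1,1,1,1,1).

Now H_k = ker ∂_k / im ∂_{k+1}, so:

  H_0: rank C_0 − rank ∂_1 = 7 − 6 = 1, and the invariant factors of ∂_1 are all 1, so H_0 = Z.
  H_1: rank ker ∂_1 − rank ∂_2 = (21 − 6) − 13 = 2, and the invariant factors of ∂_2 are all 1, so H_1 = Z^2.
  H_2: rank ker ∂_2 − rank ∂_3 = (14 − 13) − 0 = 1, and there is no ∂_3, so H_2 = Z.

(K is a triangulation of the torus T^2.)

Hence the Betti numbers are b_0 = 1, b_1 = 2, b_2 = 1.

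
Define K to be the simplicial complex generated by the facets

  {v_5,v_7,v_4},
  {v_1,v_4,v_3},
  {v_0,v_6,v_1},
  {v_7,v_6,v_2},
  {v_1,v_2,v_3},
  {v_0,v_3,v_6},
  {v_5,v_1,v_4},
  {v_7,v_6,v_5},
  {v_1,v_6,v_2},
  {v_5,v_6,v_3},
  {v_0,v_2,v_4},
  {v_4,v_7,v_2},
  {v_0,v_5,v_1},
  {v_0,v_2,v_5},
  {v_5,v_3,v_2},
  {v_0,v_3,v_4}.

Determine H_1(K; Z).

H_1 ≅ Z^2.

Take the total order v_0 < v_1 < v_2 < v_3 < v_4 < v_5 < v_6 < v_7 on the vertex set. Then K (dimension 2) consists of the simplices:

  0-simplices (8): [v_0], [v_1], [v_2], [v_3], [v_4], [v_5], [v_6], [v_7]
  1-simplices (24): (24 of them)
  2-simplices (16): (16 of them)

giving chain groups C_0 ≅ Z^8, C_1 ≅ Z^24, C_2 ≅ Z^16.

The boundary map ∂_1: C_1 → C_0 sends each edge [p,q] (with p < q) to q − p. For instance
  ∂[v_4,v_7] = [v_7] − [v_4].
This gives a 8×24 integer matrix of rank 7; reducing to Smith normal form yields diagonal entries (1,1,1,1,1,1,1).

The boundary map ∂_2: C_2 → C_1 acts by ∂[p,q,r] = [q,r] − [p,r] + [p,q]. For instance
  ∂[v_0,v_1,v_6] = [v_1,v_6] − [v_0,v_6] + [v_0,v_1],
  ∂[v_0,v_2,v_5] = [v_2,v_5] − [v_0,v_5] + [v_0,v_2].
The 24×16 boundary matrix has rank 15 and Smith normal form diag(1,1,1,1,1,1,1,1,1,1,1,1,1,1,1).

Now H_k = ker ∂_k / im ∂_{k+1}, so:

  H_1: rank ker ∂_1 − rank ∂_2 = (24 − 7) − 15 = 2, and the invariant factors of ∂_2 are all 1, so H_1 ≅ Z^2.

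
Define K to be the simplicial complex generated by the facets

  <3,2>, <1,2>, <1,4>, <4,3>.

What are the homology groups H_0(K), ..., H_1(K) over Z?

H_0 ≅ Z,  H_1 ≅ Z.

Order the vertices as 1 < 2 < 3 < 4. Listing each simplex with vertices in this order, K has dimension 1 with simplices:

  0-simplices (4): [1], [2], [3], [4]
  1-simplices (4): [1,2], [1,4], [2,3], [3,4]

Hence C_0 ≅ Z^4, C_1 ≅ Z^4.

Boundary ∂_1: C_1 → C_0 maps an edge to its endpoints' difference, ∂[p,q] = q − p.
The 4×4 boundary matrix has rank 3 and Smith normal form diag(1,1,1).

Now H_k = ker ∂_k / im ∂_{k+1}, so:

  H_0: rank C_0 − rank ∂_1 = 4 − 3 = 1, and the invariant factors of ∂_1 are all 1, so H_0 ≅ Z.
  H_1: rank ker ∂_1 − rank ∂_2 = (4 − 3) − 0 = 1, and there is no ∂_2, so H_1 ≅ Z.

As a check, the Euler characteristic is 4 − 4 = 0, which agrees with 1 − 1 = 0.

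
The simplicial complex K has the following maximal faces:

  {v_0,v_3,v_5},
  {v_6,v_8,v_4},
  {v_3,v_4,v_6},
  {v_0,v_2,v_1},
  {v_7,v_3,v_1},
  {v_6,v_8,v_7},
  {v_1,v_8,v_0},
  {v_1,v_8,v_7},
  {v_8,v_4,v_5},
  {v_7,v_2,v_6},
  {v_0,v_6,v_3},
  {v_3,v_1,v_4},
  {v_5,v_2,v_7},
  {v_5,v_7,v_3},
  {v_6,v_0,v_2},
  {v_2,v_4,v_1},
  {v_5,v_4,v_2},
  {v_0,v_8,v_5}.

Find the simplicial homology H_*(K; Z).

H_0 ≅ Z,  H_1 ≅ Z^2,  H_2 ≅ Z.

Order the vertices as v_0 < v_1 < v_2 < v_3 < v_4 < v_5 < v_6 < v_7 < v_8. Listing each simplex with vertices in this order, K has dimension 2 with simplices:

  0-simplices (9): [v_0], [v_1], [v_2], [v_3], [v_4], [v_5], [v_6], [v_7], [v_8]
  1-simplices (27): (27 of them)
  2-simplices (18): (18 of them)

Hence C_0 ≅ Z^9, C_1 ≅ Z^27, C_2 ≅ Z^18.

Boundary ∂_1: C_1 → C_0 sends each edge [p,q] (with p < q) to q − p.
As a 9×27 matrix over Z this has rank 8, with invariant factors (1,1,1,1,1,1,1,1).

Boundary ∂_2: C_2 → C_1 sends each 2-simplex [p,q,r] to [q,r] − [p,r] + [p,q]. For instance
  ∂[v_2,v_5,v_7] = [v_5,v_7] − [v_2,v_7] + [v_2,v_5],
  ∂[v_0,v_1,v_2] = [v_1,v_2] − [v_0,v_2] + [v_0,v_1].
The resulting 27×18 matrix has rank 17, and its Smith normal form has invariant factors (1,1,1,1,1,1,1,1,1,1,1,1,1,1,1,1,1).

From H_k ≅ ker(∂_k) / im(∂_{k+1}) we obtain:

  H_0: rank C_0 − rank ∂_1 = 9 − 8 = 1, and the invariant factors of ∂_1 are all 1, so H_0 ≅ Z.
  H_1: rank ker ∂_1 − rank ∂_2 = (27 − 8) − 17 = 2, and the invariant factors of ∂_2 are all 1, so H_1 ≅ Z^2.
  H_2: rank ker ∂_2 − rank ∂_3 = (18 − 17) − 0 = 1, and there is no ∂_3, so H_2 ≅ Z.

As a check, the Euler characteristic is 9 − 27 + 18 = 0, which agrees with 1 − 2 + 1 = 0.
(K is a triangulation of the torus T^2.)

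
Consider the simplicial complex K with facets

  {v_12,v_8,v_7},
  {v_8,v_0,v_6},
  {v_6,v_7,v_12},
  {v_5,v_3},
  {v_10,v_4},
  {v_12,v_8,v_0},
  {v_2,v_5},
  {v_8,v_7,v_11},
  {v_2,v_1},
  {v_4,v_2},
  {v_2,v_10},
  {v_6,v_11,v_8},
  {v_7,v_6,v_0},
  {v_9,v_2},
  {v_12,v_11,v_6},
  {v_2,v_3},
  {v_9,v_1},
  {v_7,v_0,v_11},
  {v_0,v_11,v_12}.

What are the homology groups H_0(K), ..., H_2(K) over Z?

H_0 = Z^2,  H_1 = Z^3 ⊕ Z/2,  H_2 = 0.

We work with the vertex ordering v_0 < v_1 < v_2 < v_3 < v_4 < v_5 < v_6 < v_7 < v_8 < v_9 < v_10 < v_11 < v_12. The simplices of K, each written with vertices in increasing order, are:

  0-simplices (13): [v_0], [v_1], [v_2], [v_3], [v_4], [v_5], [v_6], [v_7], [v_8], [v_9], [v_10], [v_11], [v_12]
  1-simplices (24): (24 of them)
  2-simplices (10): [v_0,v_6,v_7], [v_0,v_6,v_8], [v_0,v_7,v_11], [v_0,v_8,v_12], [v_0,v_11,v_12], [v_6,v_7,v_12], [v_6,v_8,v_11], [v_6,v_11,v_12], [v_7,v_8,v_11], [v_7,v_8,v_12]

so the chain groups are C_0 ≅ Z^13, C_1 ≅ Z^24, C_2 ≅ Z^10.

The boundary map ∂_1: C_1 → C_0 is given by ∂[p,q] = [q] − [p].
The resulting 13×24 matrix has rank 11, and its Smith normal form has invariant factors (1,1,1,1,1,1,1,1,1,1,1).

The boundary map ∂_2: C_2 → C_1 maps a triangle to the signed sum of its edges. For instance
  ∂[v_0,v_8,v_12] = [v_8,v_12] − [v_0,v_12] + [v_0,v_8],
  ∂[v_0,v_6,v_8] = [v_6,v_8] − [v_0,v_8] + [v_0,v_6].
The 24×10 boundary matrix has rank 10 and Smith normal form diag(1,1,1,1,1,1,1,1,1,2).

From H_k ≅ ker(∂_k) / im(∂_{k+1}) we obtain:

  H_0: rank C_0 − rank ∂_1 = 13 − 11 = 2, and the invariant factors of ∂_1 are all 1, so H_0 = Z^2.
  H_1: rank ker ∂_1 − rank ∂_2 = (24 − 11) − 10 = 3, and ∂_2 has invariant factor 2 > 1, so H_1 = Z^3 ⊕ Z/2.
  H_2: rank ker ∂_2 − rank ∂_3 = (10 − 10) − 0 = 0, and there is no ∂_3, so H_2 = 0.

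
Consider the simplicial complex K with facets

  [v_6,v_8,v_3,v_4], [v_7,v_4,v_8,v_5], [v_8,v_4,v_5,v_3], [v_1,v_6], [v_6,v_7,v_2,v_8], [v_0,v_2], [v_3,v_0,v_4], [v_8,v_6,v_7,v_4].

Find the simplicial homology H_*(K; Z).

H_0 ≅ Z,  H_1 ≅ Z,  H_2 = 0,  H_3 = 0.

Order the vertices as v_0 < v_1 < v_2 < v_3 < v_4 < v_5 < v_6 < v_7 < v_8. Listing each simplex with vertices in this order, K has dimension 3 with simplices:

  0-simplices (9): [v_0], [v_1], [v_2], [v_3], [v_4], [v_5], [v_6], [v_7], [v_8]
  1-simplices (20): (20 of them)
  2-simplices (16): (16 of them)
  3-simplices (5): [v_2,v_6,v_7,v_8], [v_3,v_4,v_5,v_8], [v_3,v_4,v_6,v_8], [v_4,v_5,v_7,v_8], [v_4,v_6,v_7,v_8]

giving chain groups C_0 ≅ Z^9, C_1 ≅ Z^20, C_2 ≅ Z^16, C_3 ≅ Z^5.

The boundary map ∂_1: C_1 → C_0 sends each edge [p,q] (with p < q) to q − p. For instance
  ∂[v_5,v_8] = [v_8] − [v_5].
The resulting 9×20 matrix has rank 8, and its Smith normal form has invariant factors (1,1,1,1,1,1,1,1).

The boundary map ∂_2: C_2 → C_1 acts by ∂[p,q,r] = [q,r] − [p,r] + [p,q]. For instance
  ∂[v_2,v_6,v_7] = [v_6,v_7] − [v_2,v_7] + [v_2,v_6],
  ∂[v_4,v_5,v_8] = [v_5,v_8] − [v_4,v_8] + [v_4,v_5].
As a 20×16 matrix over Z this has rank 11, with invariant factors (1,1,1,1,1,1,1,1,1,1,1).

Boundary ∂_3: C_3 → C_2 sends each 3-simplex σ to the alternating sum Σ_i (−1)^i (σ with its i-th vertex removed). For instance
  ∂[v_2,v_6,v_7,v_8] = [v_6,v_7,v_8] − [v_2,v_7,v_8] + [v_2,v_6,v_8] − [v_2,v_6,v_7],
  ∂[v_3,v_4,v_5,v_8] = [v_4,v_5,v_8] − [v_3,v_5,v_8] + [v_3,v_4,v_8] − [v_3,v_4,v_5].
This gives a 16×5 integer matrix of rank 5; reducing to Smith normal form yields diagonal entries (1,1,1,1,1).

From H_k ≅ ker(∂_k) / im(∂_{k+1}) we obtain:

  H_0: rank C_0 − rank ∂_1 = 9 − 8 = 1, and the invariant factors of ∂_1 are all 1, so H_0 ≅ Z.
  H_1: rank ker ∂_1 − rank ∂_2 = (20 − 8) − 11 = 1, and the invariant factors of ∂_2 are all 1, so H_1 ≅ Z.
  H_2: rank ker ∂_2 − rank ∂_3 = (16 − 11) − 5 = 0, and the invariant factors of ∂_3 are all 1, so H_2 ≅ 0.
  H_3: rank ker ∂_3 − rank ∂_4 = (5 − 5) − 0 = 0, and there is no ∂_4, so H_3 ≅ 0.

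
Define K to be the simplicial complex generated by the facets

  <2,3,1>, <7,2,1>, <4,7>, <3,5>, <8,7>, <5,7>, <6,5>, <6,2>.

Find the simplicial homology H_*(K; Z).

H_0 ≅ Z,  H_1 ≅ Z^2,  H_2 = 0.

Fix the vertex order 1 < 2 < 3 < 4 < 5 < 6 < 7 < 8 and write every simplex with vertices in increasing order. Then dim K = 2 and the simplices of K are:

  0-simplices (8): [1], [2], [3], [4], [5], [6], [7], [8]
  1-simplices (11): [1,2], [1,3], [1,7], [2,3], [2,6], [2,7], [3,5], [4,7], [5,6], [5,7], [7,8]
  2-simplices (2): [1,2,3], [1,2,7]

giving chain groups C_0 ≅ Z^8, C_1 ≅ Z^11, C_2 ≅ Z^2.

∂_1: C_1 → C_0 is given by ∂[p,q] = [q] − [p].
As a 8×11 matrix over Z this has rank 7, with invariant factors (1,1,1,1,1,1,1).

Boundary ∂_2: C_2 → C_1 sends each 2-simplex [p,q,r] to [q,r] − [p,r] + [p,q]. For instance
  ∂[1,2,7] = [2,7] − [1,7] + [1,2],
  ∂[1,2,3] = [2,3] − [1,3] + [1,2].
This gives a 11×2 integer matrix of rank 2; reducing to Smith normal form yields diagonal entries (1,1).

Now H_k = ker ∂_k / im ∂_{k+1}, so:

  H_0: rank C_0 − rank ∂_1 = 8 − 7 = 1, and the invariant factors of ∂_1 are all 1, so H_0 ≅ Z.
  H_1: rank ker ∂_1 − rank ∂_2 = (11 − 7) − 2 = 2, and the invariant factors of ∂_2 are all 1, so H_1 ≅ Z^2.
  H_2: rank ker ∂_2 − rank ∂_3 = (2 − 2) − 0 = 0, and there is no ∂_3, so H_2 ≅ 0.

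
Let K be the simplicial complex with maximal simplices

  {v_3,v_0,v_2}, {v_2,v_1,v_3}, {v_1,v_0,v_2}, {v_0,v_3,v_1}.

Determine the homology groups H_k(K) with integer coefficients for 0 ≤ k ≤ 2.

H_0 ≅ Z,  H_1 = 0,  H_2 ≅ Z.

Order the vertices as v_0 < v_1 < v_2 < v_3. Listing each simplex with vertices in this order, K has dimension 2 with simplices:

  0-simplices (4): [v_0], [v_1], [v_2], [v_3]
  1-simplices (6): [v_0,v_1], [v_0,v_2], [v_0,v_3], [v_1,v_2], [v_1,v_3], [v_2,v_3]
  2-simplices (4): [v_0,v_1,v_2], [v_0,v_1,v_3], [v_0,v_2,v_3], [v_1,v_2,v_3]

so the chain groups are C_0 ≅ Z^4, C_1 ≅ Z^6, C_2 ≅ Z^4.

Boundary ∂_1: C_1 → C_0 sends each edge [p,q] (with p < q) to q − p.
The resulting 4×6 matrix has rank 3, and its Smith normal form has invariant factors (1,1,1).

∂_2: C_2 → C_1 maps a triangle to the signed sum of its edges. For instance
  ∂[v_0,v_1,v_3] = [v_1,v_3] − [v_0,v_3] + [v_0,v_1],
  ∂[v_1,v_2,v_3] = [v_2,v_3] − [v_1,v_3] + [v_1,v_2].
As a 6×4 matrix over Z this has rank 3, with invariant factors (1,1,1).

Computing H_k = (kernel of ∂_k) / (image of ∂_{k+1}):

  H_0: rank C_0 − rank ∂_1 = 4 − 3 = 1, and the invariant factors of ∂_1 are all 1, so H_0 ≅ Z.
  H_1: rank ker ∂_1 − rank ∂_2 = (6 − 3) − 3 = 0, and the invariant factors of ∂_2 are all 1, so H_1 ≅ 0.
  H_2: rank ker ∂_2 − rank ∂_3 = (4 − 3) − 0 = 1, and there is no ∂_3, so H_2 ≅ Z.

As a check, the Euler characteristic is 4 − 6 + 4 = 2, which agrees with 1 − 0 + 1 = 2.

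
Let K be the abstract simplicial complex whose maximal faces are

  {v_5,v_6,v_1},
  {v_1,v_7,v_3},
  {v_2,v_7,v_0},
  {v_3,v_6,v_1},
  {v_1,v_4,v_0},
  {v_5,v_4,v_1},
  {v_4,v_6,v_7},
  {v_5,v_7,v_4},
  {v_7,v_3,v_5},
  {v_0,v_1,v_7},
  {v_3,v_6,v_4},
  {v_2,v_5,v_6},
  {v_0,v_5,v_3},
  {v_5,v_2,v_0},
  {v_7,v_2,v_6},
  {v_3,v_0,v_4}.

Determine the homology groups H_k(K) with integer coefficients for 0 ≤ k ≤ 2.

K has 8 vertices, 24 edges, 16 triangles.
rank ∂_0 = 0, rank ∂_1 = 7 ⇒ b_0 = 8 − 0 − 7 = 1; all invariant factors of ∂_1 are 1 so no torsion. So H_0 ≅ Z.
rank ∂_1 = 7, rank ∂_2 = 15 ⇒ b_1 = 24 − 7 − 15 = 2; all invariant factors of ∂_2 are 1 so no torsion. So H_1 ≅ Z^2.
rank ∂_2 = 15, rank ∂_3 = 0 ⇒ b_2 = 16 − 15 − 0 = 1. So H_2 ≅ Z.

H_0 = Z,  H_1 = Z^2,  H_2 = Z.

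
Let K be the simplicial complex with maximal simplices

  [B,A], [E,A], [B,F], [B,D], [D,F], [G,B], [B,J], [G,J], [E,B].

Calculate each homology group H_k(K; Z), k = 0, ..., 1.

K has 7 vertices, 9 edges.
rank ∂_0 = 0, rank ∂_1 = 6 ⇒ b_0 = 7 − 0 − 6 = 1; all invariant factors of ∂_1 are 1 so no torsion. So H_0 = Z.
rank ∂_1 = 6, rank ∂_2 = 0 ⇒ b_1 = 9 − 6 − 0 = 3. So H_1 = Z^3.

H_0 = Z,  H_1 = Z^3.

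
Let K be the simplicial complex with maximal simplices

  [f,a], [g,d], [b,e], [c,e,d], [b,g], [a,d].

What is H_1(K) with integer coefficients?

H_1 = Z.

Fix the vertex order a < b < c < d < e < f < g and write every simplex with vertices in increasing order. Then dim K = 2 and the simplices of K are:

  0-simplices (7): a, b, c, d, e, f, g
  1-simplices (8): ad, af, be, bg, cd, ce, de, dg
  2-simplices (1): cde

Hence C_0 ≅ Z^7, C_1 ≅ Z^8, C_2 ≅ Z^1.

The boundary map ∂_1: C_1 → C_0 is given by ∂[p,q] = [q] − [p].
The resulting 7×8 matrix has rank 6, and its Smith normal form has invariant factors (1,1,1,1,1,1).

Boundary ∂_2: C_2 → C_1 sends each 2-simplex [p,q,r] to [q,r] − [p,r] + [p,q]. For instance
  ∂cde = de − ce + cd.
The 8×1 boundary matrix has rank 1 and Smith normal form diag(1).

Reading off H_k = ker ∂_k / im ∂_{k+1}:

  H_1: rank ker ∂_1 − rank ∂_2 = (8 − 6) − 1 = 1, and the invariant factors of ∂_2 are all 1, so H_1 ≅ Z.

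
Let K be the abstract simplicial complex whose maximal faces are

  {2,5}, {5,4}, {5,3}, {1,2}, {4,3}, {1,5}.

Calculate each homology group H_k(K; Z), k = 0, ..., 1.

H_0 = Z,  H_1 = Z^2.

Fix the vertex order 1 < 2 < 3 < 4 < 5 and write every simplex with vertices in increasing order. Then dim K = 1 and the simplices of K are:

  0-simplices (5): [1], [2], [3], [4], [5]
  1-simplices (6): [1,2], [1,5], [2,5], [3,4], [3,5], [4,5]

so the chain groups are C_0 ≅ Z^5, C_1 ≅ Z^6.

The boundary map ∂_1: C_1 → C_0 is given by ∂[p,q] = [q] − [p]. For instance
  ∂[2,5] = [5] − [2].
This gives a 5×6 integer matrix of rank 4; reducing to Smith normal form yields diagonal entries (1,1,1,1).

Reading off H_k = ker ∂_k / im ∂_{k+1}:

  H_0: rank C_0 − rank ∂_1 = 5 − 4 = 1, and the invariant factors of ∂_1 are all 1, so H_0 ≅ Z.
  H_1: rank ker ∂_1 − rank ∂_2 = (6 − 4) − 0 = 2, and there is no ∂_2, so H_1 ≅ Z^2.

As a check, the Euler characteristic is 5 − 6 = -1, which agrees with 1 − 2 = -1.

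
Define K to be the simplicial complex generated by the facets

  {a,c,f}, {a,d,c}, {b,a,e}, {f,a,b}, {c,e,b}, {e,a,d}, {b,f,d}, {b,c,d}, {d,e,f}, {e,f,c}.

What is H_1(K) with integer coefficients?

Order the vertices as a < b < c < d < e < f. Listing each simplex with vertices in this order, K has dimension 2 with simplices:

  0-simplices (6): a, b, c, d, e, f
  1-simplices (15): ab, ac, ad, ae, af, bc, bd, be, bf, cd, ce, cf, de, df, ef
  2-simplices (10): abe, abf, acd, acf, ade, bcd, bce, bdf, cef, def

giving chain groups C_0 ≅ Z^6, C_1 ≅ Z^15, C_2 ≅ Z^10.

∂_1: C_1 → C_0 maps an edge to its endpoints' difference, ∂[p,q] = q − p.
The resulting 6×15 matrix has rank 5, and its Smith normal form has invariant factors (1,1,1,1,1).

∂_2: C_2 → C_1 maps a triangle to the signed sum of its edges. For instance
  ∂bdf = df − bf + bd,
  ∂acf = cf − af + ac.
The resulting 15×10 matrix has rank 10, and its Smith normal form has invariant factors (1,1,1,1,1,1,1,1,1,2).

Now H_k = ker ∂_k / im ∂_{k+1}, so:

  H_1: rank ker ∂_1 − rank ∂_2 = (15 − 5) − 10 = 0, and ∂_2 has invariant factor 2 > 1, so H_1 ≅ Z_2.

(K is a triangulation of the real projective plane RP^2.)

H_1 = Z_2.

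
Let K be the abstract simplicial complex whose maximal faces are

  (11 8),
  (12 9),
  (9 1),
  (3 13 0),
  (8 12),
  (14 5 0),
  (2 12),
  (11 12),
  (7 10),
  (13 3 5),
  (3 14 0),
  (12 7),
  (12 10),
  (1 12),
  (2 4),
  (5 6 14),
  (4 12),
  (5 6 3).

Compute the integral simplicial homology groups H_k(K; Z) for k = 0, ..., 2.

H_0 = Z^2,  H_1 = Z^5,  H_2 = 0.

Take the total order 0 < 1 < 2 < 3 < 4 < 5 < 6 < 7 < 8 < 9 < 10 < 11 < 12 < 13 < 14 on the vertex set. Then K (dimension 2) consists of the simplices:

  0-simplices (15): [0], [1], [2], [3], [4], [5], [6], [7], [8], [9], [10], [11], [12], [13], [14]
  1-simplices (24): (24 of them)
  2-simplices (6): [0,3,13], [0,3,14], [0,5,14], [3,5,6], [3,5,13], [5,6,14]

giving chain groups C_0 ≅ Z^15, C_1 ≅ Z^24, C_2 ≅ Z^6.

The boundary map ∂_1: C_1 → C_0 maps an edge to its endpoints' difference, ∂[p,q] = q − p. For instance
  ∂[8,12] = [12] − [8].
The resulting 15×24 matrix has rank 13, and its Smith normal form has invariant factors (1,1,1,1,1,1,1,1,1,1,1,1,1).

The boundary map ∂_2: C_2 → C_1 acts by ∂[p,q,r] = [q,r] − [p,r] + [p,q]. For instance
  ∂[3,5,6] = [5,6] − [3,6] + [3,5],
  ∂[3,5,13] = [5,13] − [3,13] + [3,5].
This gives a 24×6 integer matrix of rank 6; reducing to Smith normal form yields diagonal entries (1,1,1,1,1,1).

Now H_k = ker ∂_k / im ∂_{k+1}, so:

  H_0: rank C_0 − rank ∂_1 = 15 − 13 = 2, and the invariant factors of ∂_1 are all 1, so H_0 ≅ Z^2.
  H_1: rank ker ∂_1 − rank ∂_2 = (24 − 13) − 6 = 5, and the invariant factors of ∂_2 are all 1, so H_1 ≅ Z^5.
  H_2: rank ker ∂_2 − rank ∂_3 = (6 − 6) − 0 = 0, and there is no ∂_3, so H_2 ≅ 0.

As a check, the Euler characteristic is 15 − 24 + 6 = -3, which agrees with 2 − 5 + 0 = -3.
(K is a triangulation of the disjoint union of a wedge of 4 circles and the cylinder S^1 x I.)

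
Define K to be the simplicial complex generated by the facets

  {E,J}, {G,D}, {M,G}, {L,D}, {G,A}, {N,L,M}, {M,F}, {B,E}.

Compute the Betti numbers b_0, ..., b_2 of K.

Order the vertices as A < B < D < E < F < G < J < L < M < N. Listing each simplex with vertices in this order, K has dimension 2 with simplices:

  0-simplices (10): A, B, D, E, F, G, J, L, M, N
  1-simplices (10): AG, BE, DG, DL, EJ, FM, GM, LM, LN, MN
  2-simplices (1): LMN

giving chain groups C_0 ≅ Z^10, C_1 ≅ Z^10, C_2 ≅ Z^1.

The boundary map ∂_1: C_1 → C_0 maps an edge to its endpoints' difference, ∂[p,q] = q − p. For instance
  ∂FM = M − F.
The resulting 10×10 matrix has rank 8, and its Smith normal form has invariant factors (1,1,1,1,1,1,1,1).

The boundary map ∂_2: C_2 → C_1 acts by ∂[p,q,r] = [q,r] − [p,r] + [p,q]. For instance
  ∂LMN = MN − LN + LM.
The resulting 10×1 matrix has rank 1, and its Smith normal form has invariant factors (1).

Computing H_k = (kernel of ∂_k) / (image of ∂_{k+1}):

  H_0: rank C_0 − rank ∂_1 = 10 − 8 = 2, and the invariant factors of ∂_1 are all 1, so H_0 = Z^2.
  H_1: rank ker ∂_1 − rank ∂_2 = (10 − 8) − 1 = 1, and the invariant factors of ∂_2 are all 1, so H_1 = Z.
  H_2: rank ker ∂_2 − rank ∂_3 = (1 − 1) − 0 = 0, and there is no ∂_3, so H_2 = 0.

Hence the Betti numbers are b_0 = 2, b_1 = 1, b_2 = 0.

b_0 = 2, b_1 = 1, b_2 = 0.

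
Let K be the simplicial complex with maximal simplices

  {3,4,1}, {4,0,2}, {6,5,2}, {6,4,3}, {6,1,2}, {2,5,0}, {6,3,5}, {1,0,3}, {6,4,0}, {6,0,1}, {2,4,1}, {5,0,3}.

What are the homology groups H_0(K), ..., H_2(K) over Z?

We work with the vertex ordering 0 < 1 < 2 < 3 < 4 < 5 < 6. The simplices of K, each written with vertices in increasing order, are:

  0-simplices (7): [0], [1], [2], [3], [4], [5], [6]
  1-simplices (18): [0,1], [0,2], [0,3], [0,4], [0,5], [0,6], [1,2], [1,3], [1,4], [1,6], [2,4], [2,5], [2,6], [3,4], [3,5], [3,6], [4,6], [5,6]
  2-simplices (12): [0,1,3], [0,1,6], [0,2,4], [0,2,5], [0,3,5], [0,4,6], [1,2,4], [1,2,6], [1,3,4], [2,5,6], [3,4,6], [3,5,6]

so the chain groups are C_0 ≅ Z^7, C_1 ≅ Z^18, C_2 ≅ Z^12.

Boundary ∂_1: C_1 → C_0 sends each edge [p,q] (with p < q) to q − p.
As a 7×18 matrix over Z this has rank 6, with invariant factors (1,1,1,1,1,1).

Boundary ∂_2: C_2 → C_1 sends each 2-simplex [p,q,r] to [q,r] − [p,r] + [p,q]. For instance
  ∂[0,1,3] = [1,3] − [0,3] + [0,1],
  ∂[0,2,4] = [2,4] − [0,4] + [0,2].
The 18×12 boundary matrix has rank 12 and Smith normal form diag(1,1,1,1,1,1,1,1,1,1,1,2).

From H_k ≅ ker(∂_k) / im(∂_{k+1}) we obtain:

  H_0: rank C_0 − rank ∂_1 = 7 − 6 = 1, and the invariant factors of ∂_1 are all 1, so H_0 ≅ Z.
  H_1: rank ker ∂_1 − rank ∂_2 = (18 − 6) − 12 = 0, and ∂_2 has invariant factor 2 > 1, so H_1 ≅ Z/2.
  H_2: rank ker ∂_2 − rank ∂_3 = (12 − 12) − 0 = 0, and there is no ∂_3, so H_2 ≅ 0.

(K is a triangulation of the real projective plane RP^2.)

H_0 ≅ Z,  H_1 ≅ Z/2,  H_2 = 0.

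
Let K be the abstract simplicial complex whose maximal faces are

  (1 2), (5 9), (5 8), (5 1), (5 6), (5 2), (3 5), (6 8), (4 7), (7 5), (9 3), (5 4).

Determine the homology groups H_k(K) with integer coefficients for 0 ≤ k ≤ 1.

H_0 ≅ Z,  H_1 ≅ Z^4.

We work with the vertex ordering 1 < 2 < 3 < 4 < 5 < 6 < 7 < 8 < 9. The simplices of K, each written with vertices in increasing order, are:

  0-simplices (9): [1], [2], [3], [4], [5], [6], [7], [8], [9]
  1-simplices (12): [1,2], [1,5], [2,5], [3,5], [3,9], [4,5], [4,7], [5,6], [5,7], [5,8], [5,9], [6,8]

Hence C_0 ≅ Z^9, C_1 ≅ Z^12.

∂_1: C_1 → C_0 sends each edge [p,q] (with p < q) to q − p. For instance
  ∂[1,2] = [2] − [1].
The resulting 9×12 matrix has rank 8, and its Smith normal form has invariant factors (1,1,1,1,1,1,1,1).

Computing H_k = (kernel of ∂_k) / (image of ∂_{k+1}):

  H_0: rank C_0 − rank ∂_1 = 9 − 8 = 1, and the invariant factors of ∂_1 are all 1, so H_0 = Z.
  H_1: rank ker ∂_1 − rank ∂_2 = (12 − 8) − 0 = 4, and there is no ∂_2, so H_1 = Z^4.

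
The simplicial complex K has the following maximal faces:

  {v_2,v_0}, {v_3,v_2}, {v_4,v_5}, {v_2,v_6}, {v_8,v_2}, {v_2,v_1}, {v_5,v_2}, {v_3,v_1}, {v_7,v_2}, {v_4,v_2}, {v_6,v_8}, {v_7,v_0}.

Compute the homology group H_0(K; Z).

H_0 ≅ Z.

Take the total order v_0 < v_1 < v_2 < v_3 < v_4 < v_5 < v_6 < v_7 < v_8 on the vertex set. Then K (dimension 1) consists of the simplices:

  0-simplices (9): [v_0], [v_1], [v_2], [v_3], [v_4], [v_5], [v_6], [v_7], [v_8]
  1-simplices (12): [v_0,v_2], [v_0,v_7], [v_1,v_2], [v_1,v_3], [v_2,v_3], [v_2,v_4], [v_2,v_5], [v_2,v_6], [v_2,v_7], [v_2,v_8], [v_4,v_5], [v_6,v_8]

Hence C_0 ≅ Z^9, C_1 ≅ Z^12.

∂_1: C_1 → C_0 maps an edge to its endpoints' difference, ∂[p,q] = q − p.
The resulting 9×12 matrix has rank 8, and its Smith normal form has invariant factors (1,1,1,1,1,1,1,1).

From H_k ≅ ker(∂_k) / im(∂_{k+1}) we obtain:

  H_0: rank C_0 − rank ∂_1 = 9 − 8 = 1, and the invariant factors of ∂_1 are all 1, so H_0 = Z.

(K is a triangulation of a wedge of 4 circles.)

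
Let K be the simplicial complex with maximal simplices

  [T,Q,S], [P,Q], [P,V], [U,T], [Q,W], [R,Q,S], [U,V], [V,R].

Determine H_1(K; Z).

H_1 = Z^2.

Fix the vertex order P < Q < R < S < T < U < V < W and write every simplex with vertices in increasing order. Then dim K = 2 and the simplices of K are:

  0-simplices (8): P, Q, R, S, T, U, V, W
  1-simplices (11): PQ, PV, QR, QS, QT, QW, RS, RV, ST, TU, UV
  2-simplices (2): QRS, QST

so the chain groups are C_0 ≅ Z^8, C_1 ≅ Z^11, C_2 ≅ Z^2.

∂_1: C_1 → C_0 sends each edge [p,q] (with p < q) to q − p. For instance
  ∂RS = S − R.
This gives a 8×11 integer matrix of rank 7; reducing to Smith normal form yields diagonal entries (1,1,1,1,1,1,1).

The boundary map ∂_2: C_2 → C_1 maps a triangle to the signed sum of its edges. For instance
  ∂QST = ST − QT + QS,
  ∂QRS = RS − QS + QR.
As a 11×2 matrix over Z this has rank 2, with invariant factors (1,1).

From H_k ≅ ker(∂_k) / im(∂_{k+1}) we obtain:

  H_1: rank ker ∂_1 − rank ∂_2 = (11 − 7) − 2 = 2, and the invariant factors of ∂_2 are all 1, so H_1 ≅ Z^2.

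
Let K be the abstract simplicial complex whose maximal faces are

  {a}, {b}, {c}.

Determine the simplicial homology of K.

We work with the vertex ordering a < b < c. The simplices of K, each written with vertices in increasing order, are:

  0-simplices (3): a, b, c

Hence C_0 ≅ Z^3.

Computing H_k = (kernel of ∂_k) / (image of ∂_{k+1}):

  H_0: rank C_0 − rank ∂_1 = 3 − 0 = 3, and there is no ∂_1, so H_0 = Z^3.

H_0 = Z^3.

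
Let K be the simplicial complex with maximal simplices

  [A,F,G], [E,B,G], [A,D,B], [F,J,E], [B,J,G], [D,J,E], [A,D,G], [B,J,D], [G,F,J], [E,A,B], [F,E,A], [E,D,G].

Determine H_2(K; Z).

Order the vertices as A < B < D < E < F < G < J. Listing each simplex with vertices in this order, K has dimension 2 with simplices:

  0-simplices (7): A, B, D, E, F, G, J
  1-simplices (18): AB, AD, AE, AF, AG, BD, BE, BG, BJ, DE, DG, DJ, EF, EG, EJ, FG, FJ, GJ
  2-simplices (12): ABD, ABE, ADG, AEF, AFG, BDJ, BEG, BGJ, DEG, DEJ, EFJ, FGJ

so the chain groups are C_0 ≅ Z^7, C_1 ≅ Z^18, C_2 ≅ Z^12.

Boundary ∂_1: C_1 → C_0 sends each edge [p,q] (with p < q) to q − p.
This gives a 7×18 integer matrix of rank 6; reducing to Smith normal form yields diagonal entries (1,1,1,1,1,1).

Boundary ∂_2: C_2 → C_1 maps a triangle to the signed sum of its edges. For instance
  ∂BEG = EG − BG + BE,
  ∂AFG = FG − AG + AF.
The 18×12 boundary matrix has rank 12 and Smith normal form diag(1,1,1,1,1,1,1,1,1,1,1,2).

Now H_k = ker ∂_k / im ∂_{k+1}, so:

  H_2: rank ker ∂_2 − rank ∂_3 = (12 − 12) − 0 = 0, and there is no ∂_3, so H_2 = 0.

H_2 ≅ 0.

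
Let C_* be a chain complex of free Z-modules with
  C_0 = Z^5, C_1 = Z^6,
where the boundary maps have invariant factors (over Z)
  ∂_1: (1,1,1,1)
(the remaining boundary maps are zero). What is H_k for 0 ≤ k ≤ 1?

H_0 ≅ Z,  H_1 ≅ Z^2.

H_0: b_0 = 5 − 0 − 4 = 1; torsion from ∂_1 factors > 1: none. So H_0 ≅ Z.
H_1: b_1 = 6 − 4 − 0 = 2; torsion from ∂_2 factors > 1: none. So H_1 ≅ Z^2.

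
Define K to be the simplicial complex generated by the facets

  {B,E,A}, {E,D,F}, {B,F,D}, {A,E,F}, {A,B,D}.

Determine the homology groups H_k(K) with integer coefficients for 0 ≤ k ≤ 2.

H_0 = Z,  H_1 = Z,  H_2 = 0.

Take the total order A < B < D < E < F on the vertex set. Then K (dimension 2) consists of the simplices:

  0-simplices (5): A, B, D, E, F
  1-simplices (10): AB, AD, AE, AF, BD, BE, BF, DE, DF, EF
  2-simplices (5): ABD, ABE, AEF, BDF, DEF

Hence C_0 ≅ Z^5, C_1 ≅ Z^10, C_2 ≅ Z^5.

Boundary ∂_1: C_1 → C_0 maps an edge to its endpoints' difference, ∂[p,q] = q − p. For instance
  ∂AE = E − A.
As a 5×10 matrix over Z this has rank 4, with invariant factors (1,1,1,1).

∂_2: C_2 → C_1 acts by ∂[p,q,r] = [q,r] − [p,r] + [p,q]. For instance
  ∂ABE = BE − AE + AB,
  ∂DEF = EF − DF + DE.
As a 10×5 matrix over Z this has rank 5, with invariant factors (1,1,1,1,1).

From H_k ≅ ker(∂_k) / im(∂_{k+1}) we obtain:

  H_0: rank C_0 − rank ∂_1 = 5 − 4 = 1, and the invariant factors of ∂_1 are all 1, so H_0 = Z.
  H_1: rank ker ∂_1 − rank ∂_2 = (10 − 4) − 5 = 1, and the invariant factors of ∂_2 are all 1, so H_1 = Z.
  H_2: rank ker ∂_2 − rank ∂_3 = (5 − 5) − 0 = 0, and there is no ∂_3, so H_2 = 0.

(K is a triangulation of the Möbius band.)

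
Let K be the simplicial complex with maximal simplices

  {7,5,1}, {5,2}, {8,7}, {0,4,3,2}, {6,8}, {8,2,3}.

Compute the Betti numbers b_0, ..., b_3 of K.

K has 9 vertices, 14 edges, 6 triangles, 1 3-simplex.
rank ∂_0 = 0, rank ∂_1 = 8 ⇒ b_0 = 9 − 0 − 8 = 1; all invariant factors of ∂_1 are 1 so no torsion. So H_0 ≅ Z.
rank ∂_1 = 8, rank ∂_2 = 5 ⇒ b_1 = 14 − 8 − 5 = 1; all invariant factors of ∂_2 are 1 so no torsion. So H_1 ≅ Z.
rank ∂_2 = 5, rank ∂_3 = 1 ⇒ b_2 = 6 − 5 − 1 = 0; all invariant factors of ∂_3 are 1 so no torsion. So H_2 ≅ 0.
rank ∂_3 = 1, rank ∂_4 = 0 ⇒ b_3 = 1 − 1 − 0 = 0. So H_3 ≅ 0.

b_0 = 1, b_1 = 1, b_2 = 0, b_3 = 0.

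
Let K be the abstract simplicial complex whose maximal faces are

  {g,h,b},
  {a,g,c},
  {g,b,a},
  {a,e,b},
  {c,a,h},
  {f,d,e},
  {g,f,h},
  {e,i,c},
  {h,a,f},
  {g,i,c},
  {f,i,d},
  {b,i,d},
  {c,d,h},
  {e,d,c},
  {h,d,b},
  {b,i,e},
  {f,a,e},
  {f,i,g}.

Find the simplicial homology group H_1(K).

We work with the vertex ordering a < b < c < d < e < f < g < h < i. The simplices of K, each written with vertices in increasing order, are:

  0-simplices (9): a, b, c, d, e, f, g, h, i
  1-simplices (27): ab, ac, ae, af, ag, ah, bd, be, bg, bh, bi, cd, ce, cg, ch, ci, de, df, dh, di, ef, ei, fg, fh, fi, gh, gi
  2-simplices (18): abe, abg, acg, ach, aef, afh, bdh, bdi, bei, bgh, cde, cdh, cei, cgi, def, dfi, fgh, fgi

Hence C_0 ≅ Z^9, C_1 ≅ Z^27, C_2 ≅ Z^18.

Boundary ∂_1: C_1 → C_0 sends each edge [p,q] (with p < q) to q − p. For instance
  ∂ci = i − c.
This gives a 9×27 integer matrix of rank 8; reducing to Smith normal form yields diagonal entries (1,1,1,1,1,1,1,1).

The boundary map ∂_2: C_2 → C_1 sends each 2-simplex [p,q,r] to [q,r] − [p,r] + [p,q]. For instance
  ∂ach = ch − ah + ac,
  ∂cdh = dh − ch + cd.
The resulting 27×18 matrix has rank 18, and its Smith normal form has invariant factors (1,1,1,1,1,1,1,1,1,1,1,1,1,1,1,1,1,2).

Computing H_k = (kernel of ∂_k) / (image of ∂_{k+1}):

  H_1: rank ker ∂_1 − rank ∂_2 = (27 − 8) − 18 = 1, and ∂_2 has invariant factor 2 > 1, so H_1 ≅ Z ⊕ Z_2.

H_1 ≅ Z ⊕ Z_2.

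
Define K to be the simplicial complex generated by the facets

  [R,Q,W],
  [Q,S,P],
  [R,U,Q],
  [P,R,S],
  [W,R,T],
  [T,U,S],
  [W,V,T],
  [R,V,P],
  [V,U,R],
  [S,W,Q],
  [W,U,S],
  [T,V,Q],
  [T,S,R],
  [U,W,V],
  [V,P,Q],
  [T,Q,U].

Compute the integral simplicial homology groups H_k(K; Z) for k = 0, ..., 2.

H_0 ≅ Z,  H_1 ≅ Z^2,  H_2 ≅ Z.

Order the vertices as P < Q < R < S < T < U < V < W. Listing each simplex with vertices in this order, K has dimension 2 with simplices:

  0-simplices (8): P, Q, R, S, T, U, V, W
  1-simplices (24): PQ, PR, PS, PV, QR, QS, QT, QU, QV, QW, RS, RT, RU, RV, RW, ST, SU, SW, TU, TV, TW, UV, UW, VW
  2-simplices (16): PQS, PQV, PRS, PRV, QRU, QRW, QSW, QTU, QTV, RST, RTW, RUV, STU, SUW, TVW, UVW

Hence C_0 ≅ Z^8, C_1 ≅ Z^24, C_2 ≅ Z^16.

∂_1: C_1 → C_0 sends each edge [p,q] (with p < q) to q − p. For instance
  ∂TV = V − T.
The 8×24 boundary matrix has rank 7 and Smith normal form diag(1,1,1,1,1,1,1).

∂_2: C_2 → C_1 acts by ∂[p,q,r] = [q,r] − [p,r] + [p,q]. For instance
  ∂QTU = TU − QU + QT,
  ∂RTW = TW − RW + RT.
As a 24×16 matrix over Z this has rank 15, with invariant factors (1,1,1,1,1,1,1,1,1,1,1,1,1,1,1).

Computing H_k = (kernel of ∂_k) / (image of ∂_{k+1}):

  H_0: rank C_0 − rank ∂_1 = 8 − 7 = 1, and the invariant factors of ∂_1 are all 1, so H_0 = Z.
  H_1: rank ker ∂_1 − rank ∂_2 = (24 − 7) − 15 = 2, and the invariant factors of ∂_2 are all 1, so H_1 = Z^2.
  H_2: rank ker ∂_2 − rank ∂_3 = (16 − 15) − 0 = 1, and there is no ∂_3, so H_2 = Z.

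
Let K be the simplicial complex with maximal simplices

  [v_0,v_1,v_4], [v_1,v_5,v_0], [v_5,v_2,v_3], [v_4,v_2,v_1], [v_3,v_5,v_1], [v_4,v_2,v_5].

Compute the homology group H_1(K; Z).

H_1 = Z.

Fix the vertex order v_0 < v_1 < v_2 < v_3 < v_4 < v_5 and write every simplex with vertices in increasing order. Then dim K = 2 and the simplices of K are:

  0-simplices (6): [v_0], [v_1], [v_2], [v_3], [v_4], [v_5]
  1-simplices (12): [v_0,v_1], [v_0,v_4], [v_0,v_5], [v_1,v_2], [v_1,v_3], [v_1,v_4], [v_1,v_5], [v_2,v_3], [v_2,v_4], [v_2,v_5], [v_3,v_5], [v_4,v_5]
  2-simplices (6): [v_0,v_1,v_4], [v_0,v_1,v_5], [v_1,v_2,v_4], [v_1,v_3,v_5], [v_2,v_3,v_5], [v_2,v_4,v_5]

Hence C_0 ≅ Z^6, C_1 ≅ Z^12, C_2 ≅ Z^6.

The boundary map ∂_1: C_1 → C_0 sends each edge [p,q] (with p < q) to q − p. For instance
  ∂[v_1,v_3] = [v_3] − [v_1].
This gives a 6×12 integer matrix of rank 5; reducing to Smith normal form yields diagonal entries (1,1,1,1,1).

The boundary map ∂_2: C_2 → C_1 acts by ∂[p,q,r] = [q,r] − [p,r] + [p,q]. For instance
  ∂[v_2,v_3,v_5] = [v_3,v_5] − [v_2,v_5] + [v_2,v_3],
  ∂[v_0,v_1,v_4] = [v_1,v_4] − [v_0,v_4] + [v_0,v_1].
The 12×6 boundary matrix has rank 6 and Smith normal form diag(1,1,1,1,1,1).

Now H_k = ker ∂_k / im ∂_{k+1}, so:

  H_1: rank ker ∂_1 − rank ∂_2 = (12 − 5) − 6 = 1, and the invariant factors of ∂_2 are all 1, so H_1 = Z.

(K is a triangulation of the cylinder S^1 x I.)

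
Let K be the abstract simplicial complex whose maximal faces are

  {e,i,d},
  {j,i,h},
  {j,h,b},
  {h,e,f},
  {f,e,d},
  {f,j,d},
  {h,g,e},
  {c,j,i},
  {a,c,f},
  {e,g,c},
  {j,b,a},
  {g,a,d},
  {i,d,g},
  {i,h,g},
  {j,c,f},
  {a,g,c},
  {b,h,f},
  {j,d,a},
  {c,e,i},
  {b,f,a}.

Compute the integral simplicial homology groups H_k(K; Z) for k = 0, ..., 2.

H_0 ≅ Z,  H_1 ≅ Z ⊕ Z/2,  H_2 = 0.

Order the vertices as a < b < c < d < e < f < g < h < i < j. Listing each simplex with vertices in this order, K has dimension 2 with simplices:

  0-simplices (10): a, b, c, d, e, f, g, h, i, j
  1-simplices (30): ab, ac, ad, af, ag, aj, bf, bh, bj, ce, cf, cg, ci, cj, de, df, dg, di, dj, ef, eg, eh, ei, fh, fj, gh, gi, hi, hj, ij
  2-simplices (20): abf, abj, acf, acg, adg, adj, bfh, bhj, ceg, cei, cfj, cij, def, dei, dfj, dgi, efh, egh, ghi, hij

so the chain groups are C_0 ≅ Z^10, C_1 ≅ Z^30, C_2 ≅ Z^20.

∂_1: C_1 → C_0 maps an edge to its endpoints' difference, ∂[p,q] = q − p.
This gives a 10×30 integer matrix of rank 9; reducing to Smith normal form yields diagonal entries (1,1,1,1,1,1,1,1,1).

Boundary ∂_2: C_2 → C_1 sends each 2-simplex [p,q,r] to [q,r] − [p,r] + [p,q]. For instance
  ∂efh = fh − eh + ef,
  ∂abf = bf − af + ab.
As a 30×20 matrix over Z this has rank 20, with invariant factors (1,1,1,1,1,1,1,1,1,1,1,1,1,1,1,1,1,1,1,2).

Computing H_k = (kernel of ∂_k) / (image of ∂_{k+1}):

  H_0: rank C_0 − rank ∂_1 = 10 − 9 = 1, and the invariant factors of ∂_1 are all 1, so H_0 ≅ Z.
  H_1: rank ker ∂_1 − rank ∂_2 = (30 − 9) − 20 = 1, and ∂_2 has invariant factor 2 > 1, so H_1 ≅ Z ⊕ Z/2.
  H_2: rank ker ∂_2 − rank ∂_3 = (20 − 20) − 0 = 0, and there is no ∂_3, so H_2 ≅ 0.

As a check, the Euler characteristic is 10 − 30 + 20 = 0, which agrees with 1 − 1 + 0 = 0.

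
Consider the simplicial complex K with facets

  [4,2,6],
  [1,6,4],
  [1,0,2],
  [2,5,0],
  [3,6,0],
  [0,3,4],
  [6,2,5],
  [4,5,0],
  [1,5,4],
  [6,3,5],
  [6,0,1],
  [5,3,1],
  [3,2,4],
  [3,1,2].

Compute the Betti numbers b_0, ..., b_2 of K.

Fix the vertex order 0 < 1 < 2 < 3 < 4 < 5 < 6 and write every simplex with vertices in increasing order. Then dim K = 2 and the simplices of K are:

  0-simplices (7): [0], [1], [2], [3], [4], [5], [6]
  1-simplices (21): [0,1], [0,2], [0,3], [0,4], [0,5], [0,6], [1,2], [1,3], [1,4], [1,5], [1,6], [2,3], [2,4], [2,5], [2,6], [3,4], [3,5], [3,6], [4,5], [4,6], [5,6]
  2-simplices (14): [0,1,2], [0,1,6], [0,2,5], [0,3,4], [0,3,6], [0,4,5], [1,2,3], [1,3,5], [1,4,5], [1,4,6], [2,3,4], [2,4,6], [2,5,6], [3,5,6]

giving chain groups C_0 ≅ Z^7, C_1 ≅ Z^21, C_2 ≅ Z^14.

Boundary ∂_1: C_1 → C_0 sends each edge [p,q] (with p < q) to q − p. For instance
  ∂[3,5] = [5] − [3].
This gives a 7×21 integer matrix of rank 6; reducing to Smith normal form yields diagonal entries (1,1,1,1,1,1).

∂_2: C_2 → C_1 sends each 2-simplex [p,q,r] to [q,r] − [p,r] + [p,q]. For instance
  ∂[2,3,4] = [3,4] − [2,4] + [2,3],
  ∂[1,4,5] = [4,5] − [1,5] + [1,4].
The resulting 21×14 matrix has rank 13, and its Smith normal form has invariant factors (1,1,1,1,1,1,1,1,1,1,1,1,1).

From H_k ≅ ker(∂_k) / im(∂_{k+1}) we obtain:

  H_0: rank C_0 − rank ∂_1 = 7 − 6 = 1, and the invariant factors of ∂_1 are all 1, so H_0 ≅ Z.
  H_1: rank ker ∂_1 − rank ∂_2 = (21 − 6) − 13 = 2, and the invariant factors of ∂_2 are all 1, so H_1 ≅ Z^2.
  H_2: rank ker ∂_2 − rank ∂_3 = (14 − 13) − 0 = 1, and there is no ∂_3, so H_2 ≅ Z.

As a check, the Euler characteristic is 7 − 21 + 14 = 0, which agrees with 1 − 2 + 1 = 0.

Hence the Betti numbers are b_0 = 1, b_1 = 2, b_2 = 1.

b_0 = 1, b_1 = 2, b_2 = 1.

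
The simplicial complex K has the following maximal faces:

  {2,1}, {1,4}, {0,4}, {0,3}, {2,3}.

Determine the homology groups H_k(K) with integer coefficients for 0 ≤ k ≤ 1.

Fix the vertex order 0 < 1 < 2 < 3 < 4 and write every simplex with vertices in increasing order. Then dim K = 1 and the simplices of K are:

  0-simplices (5): [0], [1], [2], [3], [4]
  1-simplices (5): [0,3], [0,4], [1,2], [1,4], [2,3]

so the chain groups are C_0 ≅ Z^5, C_1 ≅ Z^5.

The boundary map ∂_1: C_1 → C_0 sends each edge [p,q] (with p < q) to q − p. For instance
  ∂[1,2] = [2] − [1].
The resulting 5×5 matrix has rank 4, and its Smith normal form has invariant factors (1,1,1,1).

Reading off H_k = ker ∂_k / im ∂_{k+1}:

  H_0: rank C_0 − rank ∂_1 = 5 − 4 = 1, and the invariant factors of ∂_1 are all 1, so H_0 = Z.
  H_1: rank ker ∂_1 − rank ∂_2 = (5 − 4) − 0 = 1, and there is no ∂_2, so H_1 = Z.

H_0 = Z,  H_1 = Z.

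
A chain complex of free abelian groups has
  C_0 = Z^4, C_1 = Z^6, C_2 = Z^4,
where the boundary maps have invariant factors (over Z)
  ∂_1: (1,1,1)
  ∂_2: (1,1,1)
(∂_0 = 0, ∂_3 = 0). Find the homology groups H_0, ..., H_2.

H_0: b_0 = 4 − 0 − 3 = 1; torsion from ∂_1 factors > 1: none. So H_0 ≅ Z.
H_1: b_1 = 6 − 3 − 3 = 0; torsion from ∂_2 factors > 1: none. So H_1 ≅ 0.
H_2: b_2 = 4 − 3 − 0 = 1; torsion from ∂_3 factors > 1: none. So H_2 ≅ Z.

H_0 ≅ Z,  H_1 = 0,  H_2 ≅ Z.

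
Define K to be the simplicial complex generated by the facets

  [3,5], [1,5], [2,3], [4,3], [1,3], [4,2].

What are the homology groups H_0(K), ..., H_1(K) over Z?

We work with the vertex ordering 1 < 2 < 3 < 4 < 5. The simplices of K, each written with vertices in increasing order, are:

  0-simplices (5): [1], [2], [3], [4], [5]
  1-simplices (6): [1,3], [1,5], [2,3], [2,4], [3,4], [3,5]

giving chain groups C_0 ≅ Z^5, C_1 ≅ Z^6.

∂_1: C_1 → C_0 is given by ∂[p,q] = [q] − [p]. For instance
  ∂[3,5] = [5] − [3].
As a 5×6 matrix over Z this has rank 4, with invariant factors (1,1,1,1).

Reading off H_k = ker ∂_k / im ∂_{k+1}:

  H_0: rank C_0 − rank ∂_1 = 5 − 4 = 1, and the invariant factors of ∂_1 are all 1, so H_0 = Z.
  H_1: rank ker ∂_1 − rank ∂_2 = (6 − 4) − 0 = 2, and there is no ∂_2, so H_1 = Z^2.

H_0 ≅ Z,  H_1 ≅ Z^2.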